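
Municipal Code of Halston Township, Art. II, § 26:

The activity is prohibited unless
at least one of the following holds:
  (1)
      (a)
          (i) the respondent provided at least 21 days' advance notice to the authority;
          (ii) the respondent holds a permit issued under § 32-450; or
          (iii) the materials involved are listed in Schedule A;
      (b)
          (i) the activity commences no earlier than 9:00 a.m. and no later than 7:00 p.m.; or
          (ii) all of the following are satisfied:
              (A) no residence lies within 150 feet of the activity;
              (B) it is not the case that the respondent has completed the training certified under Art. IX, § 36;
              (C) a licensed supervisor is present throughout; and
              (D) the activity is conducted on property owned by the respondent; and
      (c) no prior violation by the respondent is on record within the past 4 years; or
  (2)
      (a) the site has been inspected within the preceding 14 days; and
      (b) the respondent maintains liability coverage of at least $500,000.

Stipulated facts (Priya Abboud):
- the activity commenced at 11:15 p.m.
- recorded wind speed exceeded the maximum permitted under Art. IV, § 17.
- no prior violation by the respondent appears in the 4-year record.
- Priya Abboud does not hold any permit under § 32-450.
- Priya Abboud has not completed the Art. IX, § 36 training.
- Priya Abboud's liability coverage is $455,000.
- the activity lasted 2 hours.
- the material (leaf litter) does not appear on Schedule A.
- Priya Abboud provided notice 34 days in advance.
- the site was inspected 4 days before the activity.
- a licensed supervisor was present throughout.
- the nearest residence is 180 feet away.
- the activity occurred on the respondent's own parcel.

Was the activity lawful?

Yes — lawful.

(i) ≥21 days' notice — met.
(ii) holds permit — not satisfied.
(iii) Schedule A material — not satisfied.
(a) = T OR F OR F = true.
(i) start within hours — not satisfied.
(A) no residence in 150 ft — met.
(B) not (training certified) — holds.
(C) supervisor present — met.
(D) own property — met.
So (ii) is satisfied (T AND T AND T AND T).
(b) = F OR T = true.
(c) no prior violation — holds.
(1): T AND T AND T → true.
(a) site inspected — holds.
(b) coverage ≥ $500,000 — not met.
(2) = T AND F = false.
Overall: T OR F → true.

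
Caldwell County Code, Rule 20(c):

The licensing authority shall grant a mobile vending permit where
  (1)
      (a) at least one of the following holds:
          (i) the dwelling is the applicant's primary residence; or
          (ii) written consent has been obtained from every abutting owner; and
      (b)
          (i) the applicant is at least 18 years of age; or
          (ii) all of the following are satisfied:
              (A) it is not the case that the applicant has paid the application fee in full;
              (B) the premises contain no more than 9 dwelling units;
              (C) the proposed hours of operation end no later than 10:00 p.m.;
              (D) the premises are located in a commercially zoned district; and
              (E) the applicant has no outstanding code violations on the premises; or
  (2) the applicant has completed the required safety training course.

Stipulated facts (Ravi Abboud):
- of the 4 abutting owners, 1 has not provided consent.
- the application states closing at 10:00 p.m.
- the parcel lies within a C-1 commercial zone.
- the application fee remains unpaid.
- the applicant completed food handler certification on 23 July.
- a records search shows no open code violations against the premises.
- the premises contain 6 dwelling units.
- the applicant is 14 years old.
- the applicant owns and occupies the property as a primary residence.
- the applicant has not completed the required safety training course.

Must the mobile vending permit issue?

Yes — granted.

(i) primary residence — holds.
(ii) all abutters consent — fails.
(a) = T OR F = true.
(i) age ≥ 18 — fails.
(A) not (fee paid) — satisfied.
(B) ≤ 9 units — holds.
(C) closes by 10 p.m. — holds.
(D) commercially zoned — holds.
(E) no code violations — holds.
(ii) = T AND T AND T AND T AND T = true.
(b) = F OR T = true.
(1) = T AND T = true.
(2) safety training — not satisfied.
Overall = T OR F = true.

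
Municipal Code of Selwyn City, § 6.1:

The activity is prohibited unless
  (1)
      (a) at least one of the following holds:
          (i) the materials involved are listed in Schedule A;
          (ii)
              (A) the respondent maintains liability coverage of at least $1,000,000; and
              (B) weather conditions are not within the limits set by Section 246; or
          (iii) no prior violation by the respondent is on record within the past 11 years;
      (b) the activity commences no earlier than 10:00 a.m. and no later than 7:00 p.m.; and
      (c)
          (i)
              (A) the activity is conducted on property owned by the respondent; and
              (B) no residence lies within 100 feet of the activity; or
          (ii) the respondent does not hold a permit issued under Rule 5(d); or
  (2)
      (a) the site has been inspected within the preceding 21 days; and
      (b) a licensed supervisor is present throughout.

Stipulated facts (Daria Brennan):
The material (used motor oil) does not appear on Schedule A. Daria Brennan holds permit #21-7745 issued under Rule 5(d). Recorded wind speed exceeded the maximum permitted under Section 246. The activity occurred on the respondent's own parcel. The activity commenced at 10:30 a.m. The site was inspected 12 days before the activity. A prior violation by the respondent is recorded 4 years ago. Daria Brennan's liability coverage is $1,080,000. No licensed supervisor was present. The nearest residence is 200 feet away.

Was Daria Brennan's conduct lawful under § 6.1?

(i) Schedule A material — not met.
(A) coverage ≥ $1,000,000 — holds.
(B) not (weather ok) — met.
(ii) = T AND T = true.
(iii) no prior violation — fails.
(a) = F OR T OR F = true.
(b) start within hours — holds.
(A) own property — holds.
(B) no residence in 100 ft — holds.
So (i) is satisfied (T AND T).
(ii) not (holds permit) — not met.
(c) = T OR F = true.
So (1) is satisfied (T AND T AND T).
(a) site inspected — holds.
(b) supervisor present — fails.
(2) = T AND F = false.
So Overall is satisfied (T OR F).

Yes — lawful.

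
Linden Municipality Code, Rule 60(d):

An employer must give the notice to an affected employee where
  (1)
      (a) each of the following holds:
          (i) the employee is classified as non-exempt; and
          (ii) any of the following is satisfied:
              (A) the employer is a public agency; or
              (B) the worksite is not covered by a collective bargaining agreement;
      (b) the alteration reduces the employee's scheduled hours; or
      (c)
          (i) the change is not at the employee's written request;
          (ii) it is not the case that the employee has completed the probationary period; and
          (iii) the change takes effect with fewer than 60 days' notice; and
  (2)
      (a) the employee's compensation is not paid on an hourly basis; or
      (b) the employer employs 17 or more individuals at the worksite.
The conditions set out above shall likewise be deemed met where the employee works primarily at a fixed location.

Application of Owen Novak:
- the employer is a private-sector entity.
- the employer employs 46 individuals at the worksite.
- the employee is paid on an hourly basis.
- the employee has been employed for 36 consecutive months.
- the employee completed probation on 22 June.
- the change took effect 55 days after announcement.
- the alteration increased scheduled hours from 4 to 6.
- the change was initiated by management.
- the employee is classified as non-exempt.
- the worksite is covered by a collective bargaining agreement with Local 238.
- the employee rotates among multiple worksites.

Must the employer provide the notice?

No — not required.

(i) non-exempt — satisfied.
(A) public agency — fails.
(B) no CBA — not satisfied.
So (ii) is not satisfied (F OR F).
(a): T AND F → false.
(b) hours reduced — fails.
(i) not employee-requested — satisfied.
(ii) not (past probation) — not met.
(iii) < 60 days' notice — holds.
(c): T AND F AND T → false.
(1) = F OR F OR F = false.
(a) not (hourly-paid) — not met.
(b) ≥ 17 at site — met.
(2) = F OR T = true.
So Overall is not satisfied (F AND T).
Exception (fixed location) — not satisfied.
Result: main false OR exception false → false.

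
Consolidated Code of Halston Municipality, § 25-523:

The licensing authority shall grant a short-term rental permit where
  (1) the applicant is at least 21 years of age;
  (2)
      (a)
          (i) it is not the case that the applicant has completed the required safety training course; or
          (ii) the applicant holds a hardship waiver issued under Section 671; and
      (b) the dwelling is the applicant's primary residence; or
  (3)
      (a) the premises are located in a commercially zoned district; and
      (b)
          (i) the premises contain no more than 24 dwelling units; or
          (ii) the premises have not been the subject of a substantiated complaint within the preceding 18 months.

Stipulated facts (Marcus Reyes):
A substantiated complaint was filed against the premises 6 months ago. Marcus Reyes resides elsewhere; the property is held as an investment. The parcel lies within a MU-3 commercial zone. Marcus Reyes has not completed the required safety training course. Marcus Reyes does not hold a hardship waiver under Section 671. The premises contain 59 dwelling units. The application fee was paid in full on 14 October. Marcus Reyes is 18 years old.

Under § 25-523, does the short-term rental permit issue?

(1) age ≥ 21 — not satisfied.
(i) not (safety training) — satisfied.
(ii) hardship waiver — not met.
(a): T OR F → true.
(b) primary residence — fails.
(2) = T AND F = false.
(a) commercially zoned — holds.
(i) ≤ 24 units — fails.
(ii) no complaint in 18 mo. — not satisfied.
(b) = F OR F = false.
(3) = T AND F = false.
Overall = F OR F OR F = false.

No — denied.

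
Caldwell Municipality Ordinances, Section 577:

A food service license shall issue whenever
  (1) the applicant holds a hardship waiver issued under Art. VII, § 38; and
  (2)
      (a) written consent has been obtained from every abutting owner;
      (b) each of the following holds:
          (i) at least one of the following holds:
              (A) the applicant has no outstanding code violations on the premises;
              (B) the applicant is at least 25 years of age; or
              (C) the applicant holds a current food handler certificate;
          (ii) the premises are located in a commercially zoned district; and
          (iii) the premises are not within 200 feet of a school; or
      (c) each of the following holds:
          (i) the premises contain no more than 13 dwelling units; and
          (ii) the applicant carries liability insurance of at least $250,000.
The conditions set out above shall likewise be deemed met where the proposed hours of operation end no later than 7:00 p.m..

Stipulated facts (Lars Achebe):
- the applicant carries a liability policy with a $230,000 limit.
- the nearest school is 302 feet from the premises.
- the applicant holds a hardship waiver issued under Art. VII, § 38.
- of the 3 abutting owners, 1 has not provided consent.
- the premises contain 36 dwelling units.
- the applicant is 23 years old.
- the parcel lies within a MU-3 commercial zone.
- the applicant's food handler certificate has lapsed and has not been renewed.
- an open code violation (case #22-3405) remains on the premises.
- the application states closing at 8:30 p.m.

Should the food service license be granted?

No — denied.

(1) hardship waiver — satisfied.
(a) all abutters consent — not satisfied.
(A) no code violations — fails.
(B) age ≥ 25 — fails.
(C) food handler cert. — fails.
(i) = F OR F OR F = false.
(ii) commercially zoned — holds.
(iii) ≥200 ft from school — satisfied.
So (b) is not satisfied (F AND T AND T).
(i) ≤ 13 units — fails.
(ii) insurance ≥ $250,000 — not satisfied.
(c): F AND F → false.
(2) = F OR F OR F = false.
Overall = T AND F = false.
Exception (closes by 7 p.m.) — not satisfied.
Result: main false OR exception false → false.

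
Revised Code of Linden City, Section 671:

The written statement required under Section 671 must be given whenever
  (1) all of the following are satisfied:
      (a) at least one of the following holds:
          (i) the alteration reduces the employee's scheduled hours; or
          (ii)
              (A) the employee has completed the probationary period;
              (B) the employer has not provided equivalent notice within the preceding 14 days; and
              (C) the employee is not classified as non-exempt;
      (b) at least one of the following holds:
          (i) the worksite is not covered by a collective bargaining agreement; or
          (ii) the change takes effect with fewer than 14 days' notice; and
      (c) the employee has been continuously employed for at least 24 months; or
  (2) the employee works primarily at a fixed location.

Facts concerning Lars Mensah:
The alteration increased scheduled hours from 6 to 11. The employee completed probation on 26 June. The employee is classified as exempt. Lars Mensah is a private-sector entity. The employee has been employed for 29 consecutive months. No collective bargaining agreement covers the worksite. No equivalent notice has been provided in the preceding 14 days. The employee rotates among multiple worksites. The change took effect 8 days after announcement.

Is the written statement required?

Yes — required.

(i) hours reduced — not met.
(A) past probation — satisfied.
(B) no recent notice — holds.
(C) not (non-exempt) — met.
(ii) = T AND T AND T = true.
(a) = F OR T = true.
(i) no CBA — satisfied.
(ii) < 14 days' notice — holds.
So (b) is satisfied (T OR T).
(c) tenure ≥ 24 mo. — satisfied.
(1): T AND T AND T → true.
(2) fixed location — not satisfied.
Overall = T OR F = true.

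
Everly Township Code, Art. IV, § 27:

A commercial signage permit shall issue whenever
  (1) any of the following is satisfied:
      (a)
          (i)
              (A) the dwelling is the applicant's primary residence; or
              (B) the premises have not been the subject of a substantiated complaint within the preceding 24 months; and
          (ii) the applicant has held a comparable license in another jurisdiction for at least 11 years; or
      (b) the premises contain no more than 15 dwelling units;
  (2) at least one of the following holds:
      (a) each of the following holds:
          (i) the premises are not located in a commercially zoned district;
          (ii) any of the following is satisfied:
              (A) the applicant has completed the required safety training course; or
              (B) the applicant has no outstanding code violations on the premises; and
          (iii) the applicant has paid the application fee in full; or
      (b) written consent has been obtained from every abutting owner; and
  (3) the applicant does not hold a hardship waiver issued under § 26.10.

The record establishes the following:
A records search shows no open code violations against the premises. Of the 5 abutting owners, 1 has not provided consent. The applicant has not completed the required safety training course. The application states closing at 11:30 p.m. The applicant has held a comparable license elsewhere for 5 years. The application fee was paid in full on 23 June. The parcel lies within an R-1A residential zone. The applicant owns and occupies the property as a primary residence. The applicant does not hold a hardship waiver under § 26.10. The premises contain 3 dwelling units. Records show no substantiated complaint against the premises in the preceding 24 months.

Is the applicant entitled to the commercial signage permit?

Yes — granted.

(A) primary residence — holds.
(B) no complaint in 24 mo. — satisfied.
(i): T OR T → true.
(ii) prior license ≥ 11 yr — not satisfied.
(a): T AND F → false.
(b) ≤ 15 units — satisfied.
(1) = F OR T = true.
(i) not (commercially zoned) — met.
(A) safety training — fails.
(B) no code violations — met.
So (ii) is satisfied (F OR T).
(iii) fee paid — satisfied.
So (a) is satisfied (T AND T AND T).
(b) all abutters consent — not met.
So (2) is satisfied (T OR F).
(3) not (hardship waiver) — met.
Overall: T AND T AND T → true.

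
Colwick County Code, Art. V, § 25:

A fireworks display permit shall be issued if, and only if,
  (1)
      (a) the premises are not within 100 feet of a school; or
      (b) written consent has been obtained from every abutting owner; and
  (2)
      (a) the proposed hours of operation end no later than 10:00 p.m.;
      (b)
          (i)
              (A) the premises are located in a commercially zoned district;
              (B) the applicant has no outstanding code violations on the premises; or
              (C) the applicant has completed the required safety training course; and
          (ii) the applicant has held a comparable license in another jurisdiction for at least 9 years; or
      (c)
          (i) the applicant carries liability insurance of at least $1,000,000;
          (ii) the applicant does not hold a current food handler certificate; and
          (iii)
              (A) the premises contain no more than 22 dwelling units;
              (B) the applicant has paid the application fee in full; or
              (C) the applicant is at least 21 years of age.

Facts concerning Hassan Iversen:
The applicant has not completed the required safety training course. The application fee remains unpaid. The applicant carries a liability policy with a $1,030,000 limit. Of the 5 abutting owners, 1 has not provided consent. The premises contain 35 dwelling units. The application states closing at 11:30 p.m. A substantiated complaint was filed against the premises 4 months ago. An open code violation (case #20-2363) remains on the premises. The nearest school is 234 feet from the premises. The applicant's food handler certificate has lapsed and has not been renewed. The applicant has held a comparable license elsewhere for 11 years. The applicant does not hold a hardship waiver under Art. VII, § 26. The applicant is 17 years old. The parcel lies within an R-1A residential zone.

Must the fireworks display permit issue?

No — denied.

(a) ≥100 ft from school — satisfied.
(b) all abutters consent — not met.
(1) = T OR F = true.
(a) closes by 10 p.m. — not satisfied.
(A) commercially zoned — not satisfied.
(B) no code violations — not satisfied.
(C) safety training — fails.
So (i) is not satisfied (F OR F OR F).
(ii) prior license ≥ 9 yr — met.
(b): F AND T → false.
(i) insurance ≥ $1,000,000 — satisfied.
(ii) not (food handler cert.) — satisfied.
(A) ≤ 22 units — not satisfied.
(B) fee paid — not met.
(C) age ≥ 21 — fails.
(iii) = F OR F OR F = false.
(c) = T AND T AND F = false.
(2) = F OR F OR F = false.
So Overall is not satisfied (T AND F).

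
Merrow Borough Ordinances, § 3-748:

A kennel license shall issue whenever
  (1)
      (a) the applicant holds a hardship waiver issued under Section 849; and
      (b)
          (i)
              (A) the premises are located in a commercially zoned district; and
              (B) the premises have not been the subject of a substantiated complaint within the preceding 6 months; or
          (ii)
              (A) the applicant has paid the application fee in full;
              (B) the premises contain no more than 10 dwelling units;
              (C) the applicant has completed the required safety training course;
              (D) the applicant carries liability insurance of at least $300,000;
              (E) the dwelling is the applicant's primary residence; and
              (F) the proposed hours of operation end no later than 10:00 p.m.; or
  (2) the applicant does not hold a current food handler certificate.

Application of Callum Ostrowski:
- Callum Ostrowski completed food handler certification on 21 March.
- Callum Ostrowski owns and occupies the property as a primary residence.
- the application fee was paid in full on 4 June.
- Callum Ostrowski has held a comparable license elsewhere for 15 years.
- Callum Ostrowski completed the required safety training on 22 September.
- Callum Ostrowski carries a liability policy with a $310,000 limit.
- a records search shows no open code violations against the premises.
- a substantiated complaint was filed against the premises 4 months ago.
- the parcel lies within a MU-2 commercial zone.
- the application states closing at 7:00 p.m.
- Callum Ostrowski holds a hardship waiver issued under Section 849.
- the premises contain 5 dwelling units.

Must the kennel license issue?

Yes — granted.

(a) hardship waiver — holds.
(A) commercially zoned — holds.
(B) no complaint in 6 mo. — not satisfied.
So (i) is not satisfied (T AND F).
(A) fee paid — satisfied.
(B) ≤ 10 units — satisfied.
(C) safety training — satisfied.
(D) insurance ≥ $300,000 — met.
(E) primary residence — holds.
(F) closes by 10 p.m. — met.
So (ii) is satisfied (T AND T AND T AND T AND T AND T).
(b) = F OR T = true.
So (1) is satisfied (T AND T).
(2) not (food handler cert.) — fails.
So Overall is satisfied (T OR F).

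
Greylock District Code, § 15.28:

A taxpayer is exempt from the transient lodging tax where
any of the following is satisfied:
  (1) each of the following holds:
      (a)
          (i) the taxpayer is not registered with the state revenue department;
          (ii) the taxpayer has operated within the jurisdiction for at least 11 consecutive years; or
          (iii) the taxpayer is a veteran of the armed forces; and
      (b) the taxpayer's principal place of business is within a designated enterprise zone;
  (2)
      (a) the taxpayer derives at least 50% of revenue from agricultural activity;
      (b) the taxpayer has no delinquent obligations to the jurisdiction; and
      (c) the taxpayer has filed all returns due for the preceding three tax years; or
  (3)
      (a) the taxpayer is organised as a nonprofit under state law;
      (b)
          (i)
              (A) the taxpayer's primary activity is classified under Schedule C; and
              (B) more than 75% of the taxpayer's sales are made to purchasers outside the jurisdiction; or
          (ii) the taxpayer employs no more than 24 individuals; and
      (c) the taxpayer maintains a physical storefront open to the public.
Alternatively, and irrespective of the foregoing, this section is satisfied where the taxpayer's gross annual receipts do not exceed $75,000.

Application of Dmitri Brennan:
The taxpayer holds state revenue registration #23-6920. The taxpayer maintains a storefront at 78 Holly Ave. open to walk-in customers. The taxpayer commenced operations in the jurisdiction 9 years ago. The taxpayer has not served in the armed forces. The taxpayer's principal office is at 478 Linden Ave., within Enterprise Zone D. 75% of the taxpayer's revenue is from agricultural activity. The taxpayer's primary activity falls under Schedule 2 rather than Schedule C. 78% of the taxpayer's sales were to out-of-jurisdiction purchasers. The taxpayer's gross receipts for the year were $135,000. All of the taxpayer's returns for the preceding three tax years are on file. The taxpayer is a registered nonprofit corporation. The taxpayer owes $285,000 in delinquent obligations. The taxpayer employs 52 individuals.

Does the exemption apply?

(i) not (state-registered) — not satisfied.
(ii) ≥ 11 yrs in jurisdiction — fails.
(iii) veteran — fails.
(a): F OR F OR F → false.
(b) in enterprise zone — met.
(1) = F AND T = false.
(a) ≥50% agricultural — satisfied.
(b) no delinquency — not met.
(c) returns current — met.
(2): T AND F AND T → false.
(a) nonprofit — met.
(A) Schedule C activity — not met.
(B) >75% out-of-jur. sales — holds.
(i): F AND T → false.
(ii) ≤ 24 employees — fails.
(b) = F OR F = false.
(c) has storefront — satisfied.
(3) = T AND F AND T = false.
Overall = F OR F OR F = false.
Exception (receipts ≤ $75,000) — not satisfied.
Result: main false OR exception false → false.

No — not exempt.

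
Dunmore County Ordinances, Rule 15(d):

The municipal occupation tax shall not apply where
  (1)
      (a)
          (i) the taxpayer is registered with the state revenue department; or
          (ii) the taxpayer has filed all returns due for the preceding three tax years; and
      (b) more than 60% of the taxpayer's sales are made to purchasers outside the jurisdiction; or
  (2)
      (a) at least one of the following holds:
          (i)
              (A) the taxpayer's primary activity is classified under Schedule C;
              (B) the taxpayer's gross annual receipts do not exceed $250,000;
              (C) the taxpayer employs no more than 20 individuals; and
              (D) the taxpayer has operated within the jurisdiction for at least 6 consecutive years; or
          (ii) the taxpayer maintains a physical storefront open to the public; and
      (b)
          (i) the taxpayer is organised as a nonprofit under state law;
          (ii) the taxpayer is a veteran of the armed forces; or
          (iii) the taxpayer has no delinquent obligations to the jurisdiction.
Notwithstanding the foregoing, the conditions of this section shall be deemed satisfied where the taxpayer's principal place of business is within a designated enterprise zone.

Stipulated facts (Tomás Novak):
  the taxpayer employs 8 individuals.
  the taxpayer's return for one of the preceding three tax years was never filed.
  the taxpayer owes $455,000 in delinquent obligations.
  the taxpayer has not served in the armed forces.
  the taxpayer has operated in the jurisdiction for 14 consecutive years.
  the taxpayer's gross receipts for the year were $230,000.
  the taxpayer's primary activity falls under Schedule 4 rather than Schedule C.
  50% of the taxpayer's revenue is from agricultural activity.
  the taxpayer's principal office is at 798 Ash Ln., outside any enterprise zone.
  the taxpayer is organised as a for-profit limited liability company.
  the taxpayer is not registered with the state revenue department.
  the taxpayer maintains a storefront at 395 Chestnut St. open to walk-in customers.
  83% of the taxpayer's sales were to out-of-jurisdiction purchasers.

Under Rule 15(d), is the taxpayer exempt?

(i) state-registered — not satisfied.
(ii) returns current — not met.
So (a) is not satisfied (F OR F).
(b) >60% out-of-jur. sales — satisfied.
(1): F AND T → false.
(A) Schedule C activity — not met.
(B) receipts ≤ $250,000 — holds.
(C) ≤ 20 employees — holds.
(D) ≥ 6 yrs in jurisdiction — holds.
(i): F AND T AND T AND T → false.
(ii) has storefront — satisfied.
(a): F OR T → true.
(i) nonprofit — not met.
(ii) veteran — not satisfied.
(iii) no delinquency — fails.
So (b) is not satisfied (F OR F OR F).
(2): T AND F → false.
So Overall is not satisfied (F OR F).
Exception (in enterprise zone) — not satisfied.
Result: main false OR exception false → false.

No — not exempt.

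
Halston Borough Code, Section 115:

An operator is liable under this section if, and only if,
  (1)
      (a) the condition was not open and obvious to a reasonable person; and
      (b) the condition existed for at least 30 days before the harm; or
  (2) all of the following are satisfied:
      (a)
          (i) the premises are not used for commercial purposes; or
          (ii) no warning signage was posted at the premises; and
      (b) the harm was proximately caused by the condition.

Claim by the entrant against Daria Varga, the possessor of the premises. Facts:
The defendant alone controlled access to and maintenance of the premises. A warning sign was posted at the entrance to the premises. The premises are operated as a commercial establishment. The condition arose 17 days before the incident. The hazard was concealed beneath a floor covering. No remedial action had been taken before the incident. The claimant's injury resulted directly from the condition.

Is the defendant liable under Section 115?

(a) not open/obvious — met.
(b) condition ≥30 days old — fails.
So (1) is not satisfied (T AND F).
(i) not (commercial use) — not met.
(ii) no signage posted — not met.
So (a) is not satisfied (F OR F).
(b) proximate cause — holds.
(2): F AND T → false.
Overall: F OR F → false.

No — not liable.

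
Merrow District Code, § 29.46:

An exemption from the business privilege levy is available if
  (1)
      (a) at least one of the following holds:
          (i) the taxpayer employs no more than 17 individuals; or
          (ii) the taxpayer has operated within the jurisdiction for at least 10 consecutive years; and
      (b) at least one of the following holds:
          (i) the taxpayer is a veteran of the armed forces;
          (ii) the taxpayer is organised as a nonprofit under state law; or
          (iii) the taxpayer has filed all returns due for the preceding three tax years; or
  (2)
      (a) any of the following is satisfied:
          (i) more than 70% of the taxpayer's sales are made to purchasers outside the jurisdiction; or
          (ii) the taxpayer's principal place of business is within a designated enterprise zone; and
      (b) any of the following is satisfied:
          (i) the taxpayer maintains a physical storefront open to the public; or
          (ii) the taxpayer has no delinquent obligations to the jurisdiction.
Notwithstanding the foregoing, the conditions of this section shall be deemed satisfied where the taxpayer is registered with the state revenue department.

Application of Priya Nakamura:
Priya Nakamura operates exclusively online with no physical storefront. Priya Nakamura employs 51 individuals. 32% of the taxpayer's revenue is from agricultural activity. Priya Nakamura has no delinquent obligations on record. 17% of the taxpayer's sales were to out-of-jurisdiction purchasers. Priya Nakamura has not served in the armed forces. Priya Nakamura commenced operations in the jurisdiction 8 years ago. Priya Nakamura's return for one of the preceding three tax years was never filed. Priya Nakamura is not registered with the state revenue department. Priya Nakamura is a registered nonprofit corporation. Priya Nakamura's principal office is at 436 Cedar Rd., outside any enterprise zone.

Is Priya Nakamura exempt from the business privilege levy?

No — not exempt.

(i) ≤ 17 employees — not met.
(ii) ≥ 10 yrs in jurisdiction — not satisfied.
(a): F OR F → false.
(i) veteran — not met.
(ii) nonprofit — met.
(iii) returns current — not met.
So (b) is satisfied (F OR T OR F).
(1): F AND T → false.
(i) >70% out-of-jur. sales — not satisfied.
(ii) in enterprise zone — fails.
(a): F OR F → false.
(i) has storefront — not met.
(ii) no delinquency — holds.
(b): F OR T → true.
So (2) is not satisfied (F AND T).
Overall: F OR F → false.
Exception (state-registered) — not satisfied.
Result: main false OR exception false → false.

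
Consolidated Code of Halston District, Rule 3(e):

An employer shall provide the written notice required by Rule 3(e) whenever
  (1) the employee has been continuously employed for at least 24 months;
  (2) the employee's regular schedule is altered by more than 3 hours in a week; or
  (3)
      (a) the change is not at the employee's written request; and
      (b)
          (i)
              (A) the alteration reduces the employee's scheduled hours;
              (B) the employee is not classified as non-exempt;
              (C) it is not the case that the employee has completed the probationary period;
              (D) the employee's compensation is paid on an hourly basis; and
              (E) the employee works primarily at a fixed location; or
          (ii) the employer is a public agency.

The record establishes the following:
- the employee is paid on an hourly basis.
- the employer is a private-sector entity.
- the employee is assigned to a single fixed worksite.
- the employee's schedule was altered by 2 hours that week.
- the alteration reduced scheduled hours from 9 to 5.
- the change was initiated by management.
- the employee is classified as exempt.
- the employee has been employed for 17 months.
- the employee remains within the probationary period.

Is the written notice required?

Yes — required.

(1) tenure ≥ 24 mo. — not satisfied.
(2) schedule shift > 3h — fails.
(a) not employee-requested — holds.
(A) hours reduced — holds.
(B) not (non-exempt) — met.
(C) not (past probation) — met.
(D) hourly-paid — met.
(E) fixed location — holds.
So (i) is satisfied (T AND T AND T AND T AND T).
(ii) public agency — fails.
(b): T OR F → true.
(3) = T AND T = true.
Overall = F OR F OR T = true.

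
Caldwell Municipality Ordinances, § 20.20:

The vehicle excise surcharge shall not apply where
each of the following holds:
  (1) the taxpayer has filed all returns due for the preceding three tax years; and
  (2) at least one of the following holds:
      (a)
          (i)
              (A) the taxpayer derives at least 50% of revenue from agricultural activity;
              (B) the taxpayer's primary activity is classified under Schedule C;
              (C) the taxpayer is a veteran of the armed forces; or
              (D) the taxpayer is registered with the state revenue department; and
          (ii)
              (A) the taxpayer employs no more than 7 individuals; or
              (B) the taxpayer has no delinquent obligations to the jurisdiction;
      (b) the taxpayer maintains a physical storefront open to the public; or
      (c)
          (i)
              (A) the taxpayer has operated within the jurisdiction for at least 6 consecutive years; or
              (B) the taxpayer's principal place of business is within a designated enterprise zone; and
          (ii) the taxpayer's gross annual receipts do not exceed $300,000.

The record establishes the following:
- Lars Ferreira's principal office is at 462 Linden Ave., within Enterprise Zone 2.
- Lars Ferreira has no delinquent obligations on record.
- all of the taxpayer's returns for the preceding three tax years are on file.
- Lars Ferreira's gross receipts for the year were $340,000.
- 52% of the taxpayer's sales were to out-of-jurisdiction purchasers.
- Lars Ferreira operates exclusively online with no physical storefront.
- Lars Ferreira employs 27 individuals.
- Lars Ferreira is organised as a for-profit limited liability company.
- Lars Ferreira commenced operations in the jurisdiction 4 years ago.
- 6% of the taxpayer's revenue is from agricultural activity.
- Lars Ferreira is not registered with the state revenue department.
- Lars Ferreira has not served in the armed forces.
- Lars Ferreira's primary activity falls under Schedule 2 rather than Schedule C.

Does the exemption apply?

(1) returns current — met.
(A) ≥50% agricultural — not met.
(B) Schedule C activity — fails.
(C) veteran — not satisfied.
(D) state-registered — fails.
(i): F OR F OR F OR F → false.
(A) ≤ 7 employees — not satisfied.
(B) no delinquency — holds.
(ii) = F OR T = true.
(a) = F AND T = false.
(b) has storefront — not satisfied.
(A) ≥ 6 yrs in jurisdiction — not satisfied.
(B) in enterprise zone — met.
(i): F OR T → true.
(ii) receipts ≤ $300,000 — fails.
So (c) is not satisfied (T AND F).
(2) = F OR F OR F = false.
Overall: T AND F → false.

No — not exempt.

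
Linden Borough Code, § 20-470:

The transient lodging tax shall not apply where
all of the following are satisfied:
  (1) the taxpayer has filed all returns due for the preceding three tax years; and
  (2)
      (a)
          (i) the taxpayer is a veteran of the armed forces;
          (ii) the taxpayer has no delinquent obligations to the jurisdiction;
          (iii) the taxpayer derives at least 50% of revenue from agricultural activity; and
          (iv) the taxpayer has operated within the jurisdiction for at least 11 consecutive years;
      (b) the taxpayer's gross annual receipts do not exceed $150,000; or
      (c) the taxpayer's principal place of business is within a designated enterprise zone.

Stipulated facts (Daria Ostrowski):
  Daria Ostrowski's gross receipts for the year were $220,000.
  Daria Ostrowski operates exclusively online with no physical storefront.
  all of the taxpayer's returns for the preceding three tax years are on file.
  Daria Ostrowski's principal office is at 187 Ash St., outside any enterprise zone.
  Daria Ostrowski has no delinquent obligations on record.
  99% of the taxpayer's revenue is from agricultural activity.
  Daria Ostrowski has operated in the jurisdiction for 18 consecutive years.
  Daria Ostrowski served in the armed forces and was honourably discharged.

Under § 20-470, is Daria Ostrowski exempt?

Yes — exempt.

(1) returns current — satisfied.
(i) veteran — satisfied.
(ii) no delinquency — satisfied.
(iii) ≥50% agricultural — holds.
(iv) ≥ 11 yrs in jurisdiction — satisfied.
(a): T AND T AND T AND T → true.
(b) receipts ≤ $150,000 — fails.
(c) in enterprise zone — not satisfied.
(2) = T OR F OR F = true.
So Overall is satisfied (T AND T).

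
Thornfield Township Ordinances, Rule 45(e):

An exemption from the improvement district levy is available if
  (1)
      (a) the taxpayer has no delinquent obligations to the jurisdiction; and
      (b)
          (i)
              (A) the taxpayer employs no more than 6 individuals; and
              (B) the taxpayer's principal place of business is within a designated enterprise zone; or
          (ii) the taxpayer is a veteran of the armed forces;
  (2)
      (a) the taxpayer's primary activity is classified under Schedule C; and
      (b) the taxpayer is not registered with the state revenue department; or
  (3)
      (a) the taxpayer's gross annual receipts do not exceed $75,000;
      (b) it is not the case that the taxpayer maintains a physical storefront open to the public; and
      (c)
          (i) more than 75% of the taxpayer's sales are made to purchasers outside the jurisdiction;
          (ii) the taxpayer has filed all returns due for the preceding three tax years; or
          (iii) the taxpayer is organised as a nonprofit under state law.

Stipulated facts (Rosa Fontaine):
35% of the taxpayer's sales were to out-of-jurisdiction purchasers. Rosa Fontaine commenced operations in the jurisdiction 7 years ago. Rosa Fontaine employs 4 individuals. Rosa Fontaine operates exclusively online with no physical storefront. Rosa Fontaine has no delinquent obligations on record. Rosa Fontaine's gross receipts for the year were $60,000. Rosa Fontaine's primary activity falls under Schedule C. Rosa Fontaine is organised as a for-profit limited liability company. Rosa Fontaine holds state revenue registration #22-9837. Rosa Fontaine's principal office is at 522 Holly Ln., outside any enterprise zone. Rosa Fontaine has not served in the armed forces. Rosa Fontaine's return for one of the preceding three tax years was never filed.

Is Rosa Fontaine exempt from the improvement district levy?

(a) no delinquency — holds.
(A) ≤ 6 employees — met.
(B) in enterprise zone — fails.
So (i) is not satisfied (T AND F).
(ii) veteran — fails.
(b) = F OR F = false.
(1): T AND F → false.
(a) Schedule C activity — holds.
(b) not (state-registered) — fails.
(2) = T AND F = false.
(a) receipts ≤ $75,000 — holds.
(b) not (has storefront) — holds.
(i) >75% out-of-jur. sales — fails.
(ii) returns current — not satisfied.
(iii) nonprofit — fails.
(c): F OR F OR F → false.
So (3) is not satisfied (T AND T AND F).
Overall: F OR F OR F → false.

No — not exempt.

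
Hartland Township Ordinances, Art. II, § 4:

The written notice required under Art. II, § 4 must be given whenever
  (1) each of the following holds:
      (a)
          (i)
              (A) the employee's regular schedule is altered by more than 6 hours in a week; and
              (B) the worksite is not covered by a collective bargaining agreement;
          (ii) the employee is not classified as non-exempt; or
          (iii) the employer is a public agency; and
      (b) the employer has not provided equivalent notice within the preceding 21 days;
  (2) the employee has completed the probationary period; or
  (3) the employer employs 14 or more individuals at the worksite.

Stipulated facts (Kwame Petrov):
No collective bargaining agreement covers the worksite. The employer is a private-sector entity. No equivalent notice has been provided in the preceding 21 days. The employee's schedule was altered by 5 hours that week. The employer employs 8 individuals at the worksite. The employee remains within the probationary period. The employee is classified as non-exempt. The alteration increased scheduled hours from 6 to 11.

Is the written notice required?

No — not required.

(A) schedule shift > 6h — not met.
(B) no CBA — holds.
So (i) is not satisfied (F AND T).
(ii) not (non-exempt) — not met.
(iii) public agency — fails.
(a): F OR F OR F → false.
(b) no recent notice — holds.
(1) = F AND T = false.
(2) past probation — fails.
(3) ≥ 14 at site — not met.
So Overall is not satisfied (F OR F OR F).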